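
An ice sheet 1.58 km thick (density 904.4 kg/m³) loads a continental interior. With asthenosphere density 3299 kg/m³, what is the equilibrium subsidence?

Balancing pressure at the compensation depth: the ice load ρ_ice t is balanced by mantle displaced below, ρ_m s.
s = t ρ_ice / ρ_m = 1.58 km × 904.4/3299 = 0.433 km.

0.433 km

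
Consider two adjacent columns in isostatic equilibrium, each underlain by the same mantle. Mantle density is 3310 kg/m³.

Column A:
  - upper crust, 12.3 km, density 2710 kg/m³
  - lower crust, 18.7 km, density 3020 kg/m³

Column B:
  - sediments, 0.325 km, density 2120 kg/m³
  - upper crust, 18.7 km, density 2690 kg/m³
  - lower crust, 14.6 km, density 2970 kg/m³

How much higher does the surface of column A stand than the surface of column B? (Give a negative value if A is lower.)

For any compensation level in the mantle, the mantle terms cancel and isostasy reduces to e = (Σt_A − Σt_B) − (Σ(ρt)_A − Σ(ρt)_B) / ρ_m.
Σt_A = 31 km; Σt_B = 33.625 km; Σ(ρt)_A = 89807; Σ(ρt)_B = 94354 (in km·kg/m³).
e = (31 − 33.625) − (89807 − 94354) / 3310 = −1.25 km.

−1.25 km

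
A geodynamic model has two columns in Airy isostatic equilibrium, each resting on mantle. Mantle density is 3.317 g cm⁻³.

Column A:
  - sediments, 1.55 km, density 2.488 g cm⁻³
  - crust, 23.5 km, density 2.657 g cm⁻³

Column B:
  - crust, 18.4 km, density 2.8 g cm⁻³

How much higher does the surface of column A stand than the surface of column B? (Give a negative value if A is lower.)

For any compensation level in the mantle, the mantle terms cancel and isostasy reduces to e = (Σt_A − Σt_B) − (Σ(ρt)_A − Σ(ρt)_B) / ρ_m.
Σt_A = 25.05 km; Σt_B = 18.4 km; Σ(ρt)_A = 66.2959; Σ(ρt)_B = 51.52 (in km·g cm⁻³).
e = (25.05 − 18.4) − (66.2959 − 51.52) / 3.317 = 2.2 km.

2.2 km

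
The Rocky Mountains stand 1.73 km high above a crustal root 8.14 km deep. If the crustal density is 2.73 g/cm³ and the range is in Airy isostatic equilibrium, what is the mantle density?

Airy balance: ρ_c h = (ρ_m − ρ_c) r → ρ_m = ρ_c (1 + h/r).
ρ_m = 2.73 × (1 + 1.73 km/8.14 km) = 3.31 g/cm³.

3.31 g/cm³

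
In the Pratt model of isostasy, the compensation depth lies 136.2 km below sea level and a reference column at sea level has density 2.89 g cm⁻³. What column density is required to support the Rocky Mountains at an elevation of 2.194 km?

Pratt balance: ρ_ref D = ρ (D + h).
ρ = ρ_ref D/(D + h) = 2.89 × 136.2 km/(136.2 km + 2.194 km) = 2.84 g cm⁻³.

2.84 g cm⁻³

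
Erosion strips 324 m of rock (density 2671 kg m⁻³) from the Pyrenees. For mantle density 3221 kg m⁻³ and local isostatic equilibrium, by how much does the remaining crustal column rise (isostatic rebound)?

Unloading: uplift u = e ρ_c/ρ_m = 324 m × 2671/3221 = 269 m.

269 m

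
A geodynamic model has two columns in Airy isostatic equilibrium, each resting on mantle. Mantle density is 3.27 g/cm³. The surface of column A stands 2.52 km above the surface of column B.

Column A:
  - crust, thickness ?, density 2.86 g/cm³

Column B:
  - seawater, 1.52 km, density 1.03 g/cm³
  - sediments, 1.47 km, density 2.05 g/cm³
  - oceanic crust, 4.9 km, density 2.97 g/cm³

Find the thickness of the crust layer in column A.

36.4 km

Take the compensation level at the base of the deeper column (depth z_c below the surface of column A) and equate Σ ρ_i t_i down to z_c; mantle fills any gap and the z_c terms cancel.
Column A: x×2.86 + (z_c − 0 − x)×3.27
Column B: 2.52×0 + 1.52×1.03 + 1.47×2.05 + 4.9×2.97 + (z_c − 2.52 − 7.89)×3.27
The z_c×3.27 term appears on both sides and cancels. Collect the known terms of each column as K = Σ(ρt)_known − 3.27 × (depth of known layers): K_A = 0 − 3.27×0 = 0; K_B = 19.1321 − 3.27×(2.52 + 7.89) = −14.9086.
Balance: K_A − x×(3.27 − 2.86) = K_B, so x = (K_A − K_B)/(3.27 − 2.86) = 14.9086/0.41 = 36.4 km.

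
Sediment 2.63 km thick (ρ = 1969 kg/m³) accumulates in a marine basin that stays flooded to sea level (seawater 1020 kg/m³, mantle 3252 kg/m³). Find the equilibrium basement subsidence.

1.12 km

Submarine loading: the sediment displaces seawater, and the subsidence is in turn flooded, so s (ρ_m − ρ_w) = t (ρ_sed − ρ_w).
s = 2.63 km × (1969 − 1020) / (3252 − 1020) = 1.12 km.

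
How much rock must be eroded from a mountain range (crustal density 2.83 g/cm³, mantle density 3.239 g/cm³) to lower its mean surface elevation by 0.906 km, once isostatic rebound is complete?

7.17 km

Net drop Δ = e − u = e − e ρ_c/ρ_m = e (ρ_m − ρ_c)/ρ_m.
e = Δ ρ_m/(ρ_m − ρ_c) = 0.906 km × 3.239/0.409 = 7.17 km.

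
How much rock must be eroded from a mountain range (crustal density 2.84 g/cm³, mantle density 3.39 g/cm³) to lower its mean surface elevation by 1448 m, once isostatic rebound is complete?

8920 m

Net drop Δ = e − u = e − e ρ_c/ρ_m = e (ρ_m − ρ_c)/ρ_m.
e = Δ ρ_m/(ρ_m − ρ_c) = 1448 m × 3.39/0.55 = 8920 m.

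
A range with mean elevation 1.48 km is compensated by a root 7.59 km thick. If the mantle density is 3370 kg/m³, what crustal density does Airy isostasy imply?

ρ_c h = (ρ_m − ρ_c) r → ρ_c (h + r) = ρ_m r → ρ_c = ρ_m r / (h + r).
ρ_c = 3370 × 7.59 km / (1.48 km + 7.59 km) = 2820 kg/m³.

2820 kg/m³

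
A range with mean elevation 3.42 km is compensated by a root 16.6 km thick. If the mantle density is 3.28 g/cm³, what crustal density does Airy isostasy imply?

ρ_c h = (ρ_m − ρ_c) r → ρ_c (h + r) = ρ_m r → ρ_c = ρ_m r / (h + r).
ρ_c = 3.28 × 16.6 km / (3.42 km + 16.6 km) = 2.72 g/cm³.

2.72 g/cm³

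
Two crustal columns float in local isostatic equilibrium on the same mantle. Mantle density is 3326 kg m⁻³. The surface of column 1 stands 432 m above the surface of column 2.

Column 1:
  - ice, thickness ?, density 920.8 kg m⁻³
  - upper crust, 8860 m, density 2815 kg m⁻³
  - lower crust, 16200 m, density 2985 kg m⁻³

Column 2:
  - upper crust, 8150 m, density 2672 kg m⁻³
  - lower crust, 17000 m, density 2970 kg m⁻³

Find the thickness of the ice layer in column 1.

Take the compensation level at the base of the deeper column (depth z_c below the surface of column 1) and equate Σ ρ_i t_i down to z_c; mantle fills any gap and the z_c terms cancel.
Column 1: x×920.8 + 8860×2815 + 16200×2985 + (z_c − 25060 − x)×3326
Column 2: 432×0 + 8150×2672 + 17000×2970 + (z_c − 432 − 25150)×3326
The z_c×3326 term appears on both sides and cancels. Collect the known terms of each column as K = Σ(ρt)_known − 3326 × (depth of known layers): K_1 = 73297900 − 3326×25060 = −10051660; K_2 = 72266800 − 3326×(432 + 25150) = −12818932.
Balance: K_1 − x×(3326 − 920.8) = K_2, so x = (K_1 − K_2)/(3326 − 920.8) = 2767270/2405.2 = 1150 m.

1150 m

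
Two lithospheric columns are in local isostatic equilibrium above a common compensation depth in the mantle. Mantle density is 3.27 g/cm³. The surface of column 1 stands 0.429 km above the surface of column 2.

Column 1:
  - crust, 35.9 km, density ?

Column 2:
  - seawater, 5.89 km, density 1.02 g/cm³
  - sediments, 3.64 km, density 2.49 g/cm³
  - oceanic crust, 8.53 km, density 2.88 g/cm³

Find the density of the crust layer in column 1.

2.69 g/cm³

Take the compensation level at the base of the deeper column (depth z_c below the surface of column 1) and equate Σ ρ_i t_i down to z_c; mantle fills any gap and the z_c terms cancel.
Column 1: 35.9×ρ + (z_c − 35.9)×3.27
Column 2: 0.429×0 + 5.89×1.02 + 3.64×2.49 + 8.53×2.88 + (z_c − 0.429 − 18.06)×3.27
The z_c×3.27 term appears on both sides and cancels. Collect the known terms of each column as K = Σ(ρt)_known − 3.27 × (depth of known layers): K_1 = 0 − 3.27×35.9 = −117.393; K_2 = 39.6378 − 3.27×(0.429 + 18.06) = −20.82123.
Balance: K_1 + 35.9×ρ = K_2, so ρ = (K_2 − K_1)/35.9 = 96.5718/35.9 = 2.69 g/cm³.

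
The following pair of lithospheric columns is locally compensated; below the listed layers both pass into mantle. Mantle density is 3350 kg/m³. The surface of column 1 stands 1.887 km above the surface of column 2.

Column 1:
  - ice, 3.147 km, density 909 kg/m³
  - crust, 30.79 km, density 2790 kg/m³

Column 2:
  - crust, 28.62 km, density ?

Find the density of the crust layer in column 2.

2700 kg/m³

Take the compensation level at the base of the deeper column (depth z_c below the surface of column 1) and equate Σ ρ_i t_i down to z_c; mantle fills any gap and the z_c terms cancel.
Column 1: 3.147×909 + 30.79×2790 + (z_c − 33.937)×3350
Column 2: 1.887×0 + 28.62×ρ + (z_c − 1.887 − 28.62)×3350
The z_c×3350 term appears on both sides and cancels. Collect the known terms of each column as K = Σ(ρt)_known − 3350 × (depth of known layers): K_1 = 88764.723 − 3350×33.937 = −24924.227; K_2 = 0 − 3350×(1.887 + 28.62) = −102198.45.
Balance: K_1 = K_2 + 28.62×ρ, so ρ = (K_1 − K_2)/28.62 = 77274.2/28.62 = 2700 kg/m³.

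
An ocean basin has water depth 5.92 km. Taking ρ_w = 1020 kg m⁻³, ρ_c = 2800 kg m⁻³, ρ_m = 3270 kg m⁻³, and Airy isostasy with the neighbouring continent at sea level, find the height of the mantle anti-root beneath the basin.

Equating mass per unit area of the two columns: replacing crust with seawater at the top is compensated by replacing crust with mantle at the base: d (ρ_c − ρ_w) = a (ρ_m − ρ_c).
a = d (ρ_c − ρ_w)/(ρ_m − ρ_c) = 5.92 km × 1780/470 = 22.4 km.

22.4 km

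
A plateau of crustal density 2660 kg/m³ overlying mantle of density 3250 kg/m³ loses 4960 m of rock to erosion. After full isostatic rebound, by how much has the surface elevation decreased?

Rebound u = e ρ_c/ρ_m = 4960 m × 2660/3250 = 4060 m.
Net surface drop = e − u = 4960 m − 4060 m = e (ρ_m − ρ_c)/ρ_m = 900 m.

900 m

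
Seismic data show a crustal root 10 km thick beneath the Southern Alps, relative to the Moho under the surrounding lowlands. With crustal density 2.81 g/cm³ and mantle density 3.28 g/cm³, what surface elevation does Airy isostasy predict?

Balancing pressure at the compensation depth: ρ_c h = (ρ_m − ρ_c) r.
h = r (ρ_m − ρ_c) / ρ_c = 10 km × (3.28 − 2.81) / 2.81 = 1.67 km.

1.67 km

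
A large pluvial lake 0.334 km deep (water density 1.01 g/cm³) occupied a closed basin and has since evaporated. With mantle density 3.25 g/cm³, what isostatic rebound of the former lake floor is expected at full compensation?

u = d ρ_w/ρ_m = 0.334 km × 1.01/3.25 = 0.104 km.

0.104 km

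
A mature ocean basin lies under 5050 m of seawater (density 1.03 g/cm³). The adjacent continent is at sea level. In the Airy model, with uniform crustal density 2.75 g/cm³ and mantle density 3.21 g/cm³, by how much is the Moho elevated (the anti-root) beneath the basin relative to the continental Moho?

For local isostatic compensation: replacing crust with seawater at the top is compensated by replacing crust with mantle at the base: d (ρ_c − ρ_w) = a (ρ_m − ρ_c).
a = d (ρ_c − ρ_w)/(ρ_m − ρ_c) = 5050 m × 1.72/0.46 = 18900 m.

18900 m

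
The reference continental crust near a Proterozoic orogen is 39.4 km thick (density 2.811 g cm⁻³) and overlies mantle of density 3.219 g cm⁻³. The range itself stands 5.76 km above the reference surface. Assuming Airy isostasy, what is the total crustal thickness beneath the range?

Root depth r = h ρ_c / (ρ_m − ρ_c) = 5.76 km × 2.811 / 0.408 = 39.68 km.
Total thickness = T + h + r = 39.4 km + 5.76 km + 39.68 km = 84.8 km.

84.8 km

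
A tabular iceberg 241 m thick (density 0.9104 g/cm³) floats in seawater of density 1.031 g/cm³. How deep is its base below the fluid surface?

Draft d = t ρ_obj/ρ_fluid = 241 m × 0.9104/1.031 = 213 m.

213 m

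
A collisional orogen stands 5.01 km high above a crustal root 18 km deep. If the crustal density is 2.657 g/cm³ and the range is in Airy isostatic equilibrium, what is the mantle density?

Airy balance: ρ_c h = (ρ_m − ρ_c) r → ρ_m = ρ_c (1 + h/r).
ρ_m = 2.657 × (1 + 5.01 km/18 km) = 3.4 g/cm³.

3.4 g/cm³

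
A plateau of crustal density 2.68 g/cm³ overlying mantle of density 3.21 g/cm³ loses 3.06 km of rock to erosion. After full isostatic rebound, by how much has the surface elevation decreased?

0.505 km

Rebound u = e ρ_c/ρ_m = 3.06 km × 2.68/3.21 = 2.555 km.
Net surface drop = e − u = 3.06 km − 2.555 km = e (ρ_m − ρ_c)/ρ_m = 0.505 km.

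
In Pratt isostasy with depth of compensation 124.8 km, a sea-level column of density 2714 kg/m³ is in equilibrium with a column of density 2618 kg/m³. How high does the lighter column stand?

4.58 km

ρ_ref D = ρ (D + h) → h = D (ρ_ref − ρ)/ρ.
h = 124.8 km × (2714 − 2618)/2618 = 4.58 km.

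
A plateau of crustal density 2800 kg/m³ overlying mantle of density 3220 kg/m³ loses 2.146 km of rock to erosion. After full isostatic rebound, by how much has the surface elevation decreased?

0.28 km

Rebound u = e ρ_c/ρ_m = 2.146 km × 2800/3220 = 1.866 km.
Net surface drop = e − u = 2.146 km − 1.866 km = e (ρ_m − ρ_c)/ρ_m = 0.28 km.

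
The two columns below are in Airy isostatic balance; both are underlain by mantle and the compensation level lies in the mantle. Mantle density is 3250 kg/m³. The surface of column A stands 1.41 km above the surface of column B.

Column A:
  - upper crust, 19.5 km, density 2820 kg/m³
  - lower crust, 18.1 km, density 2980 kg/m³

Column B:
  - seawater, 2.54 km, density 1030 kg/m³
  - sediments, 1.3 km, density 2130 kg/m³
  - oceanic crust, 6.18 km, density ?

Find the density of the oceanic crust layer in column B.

Take the compensation level at the base of the deeper column (depth z_c below the surface of column A) and equate Σ ρ_i t_i down to z_c; mantle fills any gap and the z_c terms cancel.
Column A: 19.5×2820 + 18.1×2980 + (z_c − 37.6)×3250
Column B: 1.41×0 + 2.54×1030 + 1.3×2130 + 6.18×ρ + (z_c − 1.41 − 10.02)×3250
The z_c×3250 term appears on both sides and cancels. Collect the known terms of each column as K = Σ(ρt)_known − 3250 × (depth of known layers): K_A = 108928 − 3250×37.6 = −13272; K_B = 5385.2 − 3250×(1.41 + 10.02) = −31762.3.
Balance: K_A = K_B + 6.18×ρ, so ρ = (K_A − K_B)/6.18 = 18490.3/6.18 = 2990 kg/m³.

2990 kg/m³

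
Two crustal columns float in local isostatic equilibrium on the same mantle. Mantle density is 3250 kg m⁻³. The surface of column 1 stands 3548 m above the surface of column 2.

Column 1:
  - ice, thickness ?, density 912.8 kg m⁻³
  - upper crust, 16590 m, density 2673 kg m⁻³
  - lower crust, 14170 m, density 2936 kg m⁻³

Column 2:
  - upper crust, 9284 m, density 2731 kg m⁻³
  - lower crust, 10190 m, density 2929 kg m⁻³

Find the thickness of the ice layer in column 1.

Take the compensation level at the base of the deeper column (depth z_c below the surface of column 1) and equate Σ ρ_i t_i down to z_c; mantle fills any gap and the z_c terms cancel.
Column 1: x×912.8 + 16590×2673 + 14170×2936 + (z_c − 30760 − x)×3250
Column 2: 3548×0 + 9284×2731 + 10190×2929 + (z_c − 3548 − 19474)×3250
The z_c×3250 term appears on both sides and cancels. Collect the known terms of each column as K = Σ(ρt)_known − 3250 × (depth of known layers): K_1 = 85948190 − 3250×30760 = −14021810; K_2 = 55201114 − 3250×(3548 + 19474) = −19620386.
Balance: K_1 − x×(3250 − 912.8) = K_2, so x = (K_1 − K_2)/(3250 − 912.8) = 5598580/2337.2 = 2400 m.

2400 m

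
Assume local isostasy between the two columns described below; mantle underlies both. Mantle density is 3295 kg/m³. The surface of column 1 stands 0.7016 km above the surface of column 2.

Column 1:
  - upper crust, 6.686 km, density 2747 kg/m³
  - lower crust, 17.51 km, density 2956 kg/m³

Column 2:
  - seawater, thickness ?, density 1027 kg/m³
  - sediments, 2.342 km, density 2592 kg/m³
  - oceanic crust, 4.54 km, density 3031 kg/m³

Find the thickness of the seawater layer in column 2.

1.96 km

Take the compensation level at the base of the deeper column (depth z_c below the surface of column 1) and equate Σ ρ_i t_i down to z_c; mantle fills any gap and the z_c terms cancel.
Column 1: 6.686×2747 + 17.51×2956 + (z_c − 24.196)×3295
Column 2: 0.7016×0 + x×1027 + 2.342×2592 + 4.54×3031 + (z_c − 0.7016 − 6.882 − x)×3295
The z_c×3295 term appears on both sides and cancels. Collect the known terms of each column as K = Σ(ρt)_known − 3295 × (depth of known layers): K_1 = 70126.002 − 3295×24.196 = −9599.818; K_2 = 19831.204 − 3295×(0.7016 + 6.882) = −5156.758.
Balance: K_1 = K_2 − x×(3295 − 1027), so x = (K_2 − K_1)/(3295 − 1027) = 4443.06/2268 = 1.96 km.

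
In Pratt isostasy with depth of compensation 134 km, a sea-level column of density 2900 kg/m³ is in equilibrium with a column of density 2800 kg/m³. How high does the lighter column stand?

ρ_ref D = ρ (D + h) → h = D (ρ_ref − ρ)/ρ.
h = 134 km × (2900 − 2800)/2800 = 4.79 km.

4.79 km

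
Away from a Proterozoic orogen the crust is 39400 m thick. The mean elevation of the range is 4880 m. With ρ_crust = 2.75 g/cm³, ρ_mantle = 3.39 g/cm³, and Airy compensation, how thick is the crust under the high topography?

Root depth r = h ρ_c / (ρ_m − ρ_c) = 4880 m × 2.75 / 0.64 = 20970 m.
Total thickness = T + h + r = 39400 m + 4880 m + 20970 m = 65200 m.

65200 m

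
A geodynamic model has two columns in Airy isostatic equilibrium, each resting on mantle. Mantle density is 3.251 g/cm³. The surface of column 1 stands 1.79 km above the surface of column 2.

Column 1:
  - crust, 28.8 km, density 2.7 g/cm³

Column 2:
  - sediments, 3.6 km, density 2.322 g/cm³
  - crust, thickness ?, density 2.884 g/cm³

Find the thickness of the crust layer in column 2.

Take the compensation level at the base of the deeper column (depth z_c below the surface of column 1) and equate Σ ρ_i t_i down to z_c; mantle fills any gap and the z_c terms cancel.
Column 1: 28.8×2.7 + (z_c − 28.8)×3.251
Column 2: 1.79×0 + 3.6×2.322 + x×2.884 + (z_c − 1.79 − 3.6 − x)×3.251
The z_c×3.251 term appears on both sides and cancels. Collect the known terms of each column as K = Σ(ρt)_known − 3.251 × (depth of known layers): K_1 = 77.76 − 3.251×28.8 = −15.8688; K_2 = 8.3592 − 3.251×(1.79 + 3.6) = −9.16369.
Balance: K_1 = K_2 − x×(3.251 − 2.884), so x = (K_2 − K_1)/(3.251 − 2.884) = 6.70511/0.367 = 18.3 km.

18.3 km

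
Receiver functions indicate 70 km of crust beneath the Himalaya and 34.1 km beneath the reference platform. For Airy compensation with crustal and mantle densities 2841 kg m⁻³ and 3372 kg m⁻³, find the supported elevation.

Excess crust Δ = 70 km − 34.1 km = 35.9 km, split between elevation h and root r with h + r = Δ.
Airy balance ρ_c h = (ρ_m − ρ_c) r gives r = h ρ_c/(ρ_m − ρ_c), so h (1 + ρ_c/(ρ_m − ρ_c)) = Δ, i.e. h = Δ (ρ_m − ρ_c)/ρ_m.
h = 35.9 km × 531/3372 = 5.65 km.

5.65 km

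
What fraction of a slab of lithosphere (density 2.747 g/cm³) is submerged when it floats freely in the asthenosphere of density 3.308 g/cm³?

Submerged fraction = ρ_obj/ρ_fluid = 2.747/3.308 = 83%.

83%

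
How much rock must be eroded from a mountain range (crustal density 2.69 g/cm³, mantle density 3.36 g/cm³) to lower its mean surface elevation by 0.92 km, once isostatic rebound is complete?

Net drop Δ = e − u = e − e ρ_c/ρ_m = e (ρ_m − ρ_c)/ρ_m.
e = Δ ρ_m/(ρ_m − ρ_c) = 0.92 km × 3.36/0.67 = 4.61 km.

4.61 km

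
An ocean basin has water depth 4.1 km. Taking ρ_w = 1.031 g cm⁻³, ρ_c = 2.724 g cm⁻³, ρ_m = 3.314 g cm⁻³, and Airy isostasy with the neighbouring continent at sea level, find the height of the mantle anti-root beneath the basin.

In Airy isostatic equilibrium: replacing crust with seawater at the top is compensated by replacing crust with mantle at the base: d (ρ_c − ρ_w) = a (ρ_m − ρ_c).
a = d (ρ_c − ρ_w)/(ρ_m − ρ_c) = 4.1 km × 1.693/0.59 = 11.8 km.

11.8 km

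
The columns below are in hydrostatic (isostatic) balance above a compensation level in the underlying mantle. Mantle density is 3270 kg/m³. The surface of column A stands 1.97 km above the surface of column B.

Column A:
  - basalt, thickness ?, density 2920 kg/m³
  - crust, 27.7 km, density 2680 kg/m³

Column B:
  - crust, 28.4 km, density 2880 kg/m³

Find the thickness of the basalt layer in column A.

3.36 km

Take the compensation level at the base of the deeper column (depth z_c below the surface of column A) and equate Σ ρ_i t_i down to z_c; mantle fills any gap and the z_c terms cancel.
Column A: x×2920 + 27.7×2680 + (z_c − 27.7 − x)×3270
Column B: 1.97×0 + 28.4×2880 + (z_c − 1.97 − 28.4)×3270
The z_c×3270 term appears on both sides and cancels. Collect the known terms of each column as K = Σ(ρt)_known − 3270 × (depth of known layers): K_A = 74236 − 3270×27.7 = −16343; K_B = 81792 − 3270×(1.97 + 28.4) = −17517.9.
Balance: K_A − x×(3270 − 2920) = K_B, so x = (K_A − K_B)/(3270 − 2920) = 1174.9/350 = 3.36 km.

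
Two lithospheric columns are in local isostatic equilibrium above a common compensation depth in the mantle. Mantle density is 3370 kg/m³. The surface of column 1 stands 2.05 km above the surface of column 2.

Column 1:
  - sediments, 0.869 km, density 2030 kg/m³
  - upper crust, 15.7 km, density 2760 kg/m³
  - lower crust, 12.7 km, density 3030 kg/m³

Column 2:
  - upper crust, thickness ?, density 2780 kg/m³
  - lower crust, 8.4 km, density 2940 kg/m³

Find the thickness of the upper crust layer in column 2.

Take the compensation level at the base of the deeper column (depth z_c below the surface of column 1) and equate Σ ρ_i t_i down to z_c; mantle fills any gap and the z_c terms cancel.
Column 1: 0.869×2030 + 15.7×2760 + 12.7×3030 + (z_c − 29.269)×3370
Column 2: 2.05×0 + x×2780 + 8.4×2940 + (z_c − 2.05 − 8.4 − x)×3370
The z_c×3370 term appears on both sides and cancels. Collect the known terms of each column as K = Σ(ρt)_known − 3370 × (depth of known layers): K_1 = 83577.07 − 3370×29.269 = −15059.46; K_2 = 24696 − 3370×(2.05 + 8.4) = −10520.5.
Balance: K_1 = K_2 − x×(3370 − 2780), so x = (K_2 − K_1)/(3370 − 2780) = 4538.96/590 = 7.69 km.

7.69 km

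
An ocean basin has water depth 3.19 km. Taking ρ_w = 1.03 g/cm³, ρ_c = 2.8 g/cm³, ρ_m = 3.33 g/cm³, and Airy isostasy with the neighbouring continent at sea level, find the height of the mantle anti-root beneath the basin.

In Airy isostatic equilibrium: replacing crust with seawater at the top is compensated by replacing crust with mantle at the base: d (ρ_c − ρ_w) = a (ρ_m − ρ_c).
a = d (ρ_c − ρ_w)/(ρ_m − ρ_c) = 3.19 km × 1.77/0.53 = 10.7 km.

10.7 km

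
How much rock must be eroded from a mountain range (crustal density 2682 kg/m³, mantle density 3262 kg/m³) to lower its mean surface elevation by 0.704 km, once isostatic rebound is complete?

3.96 km

Net drop Δ = e − u = e − e ρ_c/ρ_m = e (ρ_m − ρ_c)/ρ_m.
e = Δ ρ_m/(ρ_m − ρ_c) = 0.704 km × 3262/580 = 3.96 km.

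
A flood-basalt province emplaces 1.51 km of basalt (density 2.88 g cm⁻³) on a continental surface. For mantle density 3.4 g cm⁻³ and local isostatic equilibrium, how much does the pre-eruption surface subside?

1.28 km

Subaerial loading: s = t ρ_load / ρ_m.
s = 1.51 km × 2.88/3.4 = 1.28 km.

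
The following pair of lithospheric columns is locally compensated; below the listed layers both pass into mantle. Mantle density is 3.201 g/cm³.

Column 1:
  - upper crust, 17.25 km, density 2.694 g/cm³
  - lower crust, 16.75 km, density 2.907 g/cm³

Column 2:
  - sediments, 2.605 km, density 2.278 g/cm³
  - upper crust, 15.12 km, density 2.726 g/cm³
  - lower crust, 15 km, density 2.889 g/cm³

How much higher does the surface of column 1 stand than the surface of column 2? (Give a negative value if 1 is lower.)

−0.186 km

For any compensation level in the mantle, the mantle terms cancel and isostasy reduces to e = (Σt_1 − Σt_2) − (Σ(ρt)_1 − Σ(ρt)_2) / ρ_m.
Σt_1 = 34 km; Σt_2 = 32.725 km; Σ(ρt)_1 = 95.16375; Σ(ρt)_2 = 90.48631 (in km·g/cm³).
e = (34 − 32.725) − (95.16375 − 90.48631) / 3.201 = −0.186 km.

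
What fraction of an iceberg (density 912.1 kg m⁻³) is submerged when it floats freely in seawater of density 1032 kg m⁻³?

88.4%

Submerged fraction = ρ_obj/ρ_fluid = 912.1/1032 = 88.4%.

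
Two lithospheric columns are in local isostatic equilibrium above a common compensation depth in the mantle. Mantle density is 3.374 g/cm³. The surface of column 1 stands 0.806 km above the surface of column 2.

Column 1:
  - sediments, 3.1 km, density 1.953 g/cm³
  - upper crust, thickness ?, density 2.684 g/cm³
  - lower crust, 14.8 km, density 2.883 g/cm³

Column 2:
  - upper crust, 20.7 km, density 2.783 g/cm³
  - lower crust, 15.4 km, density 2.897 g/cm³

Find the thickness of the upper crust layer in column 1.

15.4 km

Take the compensation level at the base of the deeper column (depth z_c below the surface of column 1) and equate Σ ρ_i t_i down to z_c; mantle fills any gap and the z_c terms cancel.
Column 1: 3.1×1.953 + x×2.684 + 14.8×2.883 + (z_c − 17.9 − x)×3.374
Column 2: 0.806×0 + 20.7×2.783 + 15.4×2.897 + (z_c − 0.806 − 36.1)×3.374
The z_c×3.374 term appears on both sides and cancels. Collect the known terms of each column as K = Σ(ρt)_known − 3.374 × (depth of known layers): K_1 = 48.7227 − 3.374×17.9 = −11.6719; K_2 = 102.2219 − 3.374×(0.806 + 36.1) = −22.298944.
Balance: K_1 − x×(3.374 − 2.684) = K_2, so x = (K_1 − K_2)/(3.374 − 2.684) = 10.627/0.69 = 15.4 km.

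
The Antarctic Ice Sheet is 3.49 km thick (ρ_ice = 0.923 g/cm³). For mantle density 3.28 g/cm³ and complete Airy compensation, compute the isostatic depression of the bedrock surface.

0.982 km

For local isostatic compensation: the ice load ρ_ice t is balanced by mantle displaced below, ρ_m s.
s = t ρ_ice / ρ_m = 3.49 km × 0.923/3.28 = 0.982 km.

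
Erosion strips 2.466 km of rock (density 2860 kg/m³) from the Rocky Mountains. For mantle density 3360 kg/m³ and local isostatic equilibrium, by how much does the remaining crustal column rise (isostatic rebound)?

2.1 km

Unloading: uplift u = e ρ_c/ρ_m = 2.466 km × 2860/3360 = 2.1 km.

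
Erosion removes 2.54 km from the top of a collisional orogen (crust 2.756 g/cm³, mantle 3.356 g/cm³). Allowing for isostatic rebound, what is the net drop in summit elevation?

Rebound u = e ρ_c/ρ_m = 2.54 km × 2.756/3.356 = 2.086 km.
Net surface drop = e − u = 2.54 km − 2.086 km = e (ρ_m − ρ_c)/ρ_m = 0.454 km.

0.454 km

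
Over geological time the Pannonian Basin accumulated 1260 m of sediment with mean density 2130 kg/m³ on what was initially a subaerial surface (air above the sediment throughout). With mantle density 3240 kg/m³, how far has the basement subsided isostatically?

Subaerial load: s = t ρ_sed / ρ_m = 1260 m × 2130/3240 = 828 m.

828 m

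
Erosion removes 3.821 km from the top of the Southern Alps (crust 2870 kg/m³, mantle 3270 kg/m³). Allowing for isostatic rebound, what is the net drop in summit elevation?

Rebound u = e ρ_c/ρ_m = 3.821 km × 2870/3270 = 3.354 km.
Net surface drop = e − u = 3.821 km − 3.354 km = e (ρ_m − ρ_c)/ρ_m = 0.467 km.

0.467 km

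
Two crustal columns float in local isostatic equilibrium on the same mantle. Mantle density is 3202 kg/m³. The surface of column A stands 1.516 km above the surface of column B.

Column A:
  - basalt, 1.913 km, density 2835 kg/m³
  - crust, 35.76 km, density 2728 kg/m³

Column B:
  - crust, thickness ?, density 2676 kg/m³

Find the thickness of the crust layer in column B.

Take the compensation level at the base of the deeper column (depth z_c below the surface of column A) and equate Σ ρ_i t_i down to z_c; mantle fills any gap and the z_c terms cancel.
Column A: 1.913×2835 + 35.76×2728 + (z_c − 37.673)×3202
Column B: 1.516×0 + x×2676 + (z_c − 1.516 − 0 − x)×3202
The z_c×3202 term appears on both sides and cancels. Collect the known terms of each column as K = Σ(ρt)_known − 3202 × (depth of known layers): K_A = 102976.635 − 3202×37.673 = −17652.311; K_B = 0 − 3202×(1.516 + 0) = −4854.232.
Balance: K_A = K_B − x×(3202 − 2676), so x = (K_B − K_A)/(3202 − 2676) = 12798.1/526 = 24.3 km.

24.3 km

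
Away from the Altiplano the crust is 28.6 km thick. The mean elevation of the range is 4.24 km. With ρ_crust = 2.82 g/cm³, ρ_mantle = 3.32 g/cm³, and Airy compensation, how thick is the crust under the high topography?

Root depth r = h ρ_c / (ρ_m − ρ_c) = 4.24 km × 2.82 / 0.5 = 23.91 km.
Total thickness = T + h + r = 28.6 km + 4.24 km + 23.91 km = 56.8 km.

56.8 km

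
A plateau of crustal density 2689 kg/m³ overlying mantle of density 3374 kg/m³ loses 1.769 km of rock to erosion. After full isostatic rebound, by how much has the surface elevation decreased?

Rebound u = e ρ_c/ρ_m = 1.769 km × 2689/3374 = 1.41 km.
Net surface drop = e − u = 1.769 km − 1.41 km = e (ρ_m − ρ_c)/ρ_m = 0.359 km.

0.359 km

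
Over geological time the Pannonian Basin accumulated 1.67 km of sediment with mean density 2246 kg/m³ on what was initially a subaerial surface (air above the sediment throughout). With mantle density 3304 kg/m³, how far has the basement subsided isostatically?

1.14 km

Subaerial load: s = t ρ_sed / ρ_m = 1.67 km × 2246/3304 = 1.14 km.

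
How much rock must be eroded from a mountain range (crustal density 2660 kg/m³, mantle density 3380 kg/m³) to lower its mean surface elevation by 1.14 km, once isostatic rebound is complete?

Net drop Δ = e − u = e − e ρ_c/ρ_m = e (ρ_m − ρ_c)/ρ_m.
e = Δ ρ_m/(ρ_m − ρ_c) = 1.14 km × 3380/720 = 5.35 km.

5.35 km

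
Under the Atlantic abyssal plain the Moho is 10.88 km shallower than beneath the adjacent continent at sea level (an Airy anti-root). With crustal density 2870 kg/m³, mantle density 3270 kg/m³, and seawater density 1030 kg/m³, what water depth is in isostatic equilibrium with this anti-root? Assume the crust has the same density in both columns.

2.37 km

Replacing a thickness d of crust by seawater at the top must be balanced by replacing crust with mantle at the base: d (ρ_c − ρ_w) = a (ρ_m − ρ_c).
d = a (ρ_m − ρ_c)/(ρ_c − ρ_w) = 10.88 km × 400/1840 = 2.37 km.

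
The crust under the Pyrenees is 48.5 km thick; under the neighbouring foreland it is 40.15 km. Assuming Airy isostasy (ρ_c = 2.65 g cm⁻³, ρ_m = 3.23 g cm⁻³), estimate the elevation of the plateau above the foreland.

Excess crust Δ = 48.5 km − 40.15 km = 8.35 km, split between elevation h and root r with h + r = Δ.
Airy balance ρ_c h = (ρ_m − ρ_c) r gives r = h ρ_c/(ρ_m − ρ_c), so h (1 + ρ_c/(ρ_m − ρ_c)) = Δ, i.e. h = Δ (ρ_m − ρ_c)/ρ_m.
h = 8.35 km × 0.58/3.23 = 1.5 km.

1.5 km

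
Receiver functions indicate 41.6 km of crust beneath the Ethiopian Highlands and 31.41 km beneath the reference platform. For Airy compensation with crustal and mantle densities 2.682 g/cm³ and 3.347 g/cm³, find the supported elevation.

2.02 km

Excess crust Δ = 41.6 km − 31.41 km = 10.19 km, split between elevation h and root r with h + r = Δ.
Airy balance ρ_c h = (ρ_m − ρ_c) r gives r = h ρ_c/(ρ_m − ρ_c), so h (1 + ρ_c/(ρ_m − ρ_c)) = Δ, i.e. h = Δ (ρ_m − ρ_c)/ρ_m.
h = 10.19 km × 0.665/3.347 = 2.02 km.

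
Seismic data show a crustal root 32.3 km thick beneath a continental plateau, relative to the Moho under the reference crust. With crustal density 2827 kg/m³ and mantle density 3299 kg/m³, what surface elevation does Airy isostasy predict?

5.39 km

In Airy isostatic equilibrium: ρ_c h = (ρ_m − ρ_c) r.
h = r (ρ_m − ρ_c) / ρ_c = 32.3 km × (3299 − 2827) / 2827 = 5.39 km.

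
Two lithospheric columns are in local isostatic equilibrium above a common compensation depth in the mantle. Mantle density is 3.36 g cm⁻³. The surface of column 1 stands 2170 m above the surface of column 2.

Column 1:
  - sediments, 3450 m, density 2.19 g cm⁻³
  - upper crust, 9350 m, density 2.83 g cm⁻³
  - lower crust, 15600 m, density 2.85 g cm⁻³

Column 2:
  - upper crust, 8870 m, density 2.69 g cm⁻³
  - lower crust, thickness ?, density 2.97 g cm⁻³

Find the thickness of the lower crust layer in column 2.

9520 m

Take the compensation level at the base of the deeper column (depth z_c below the surface of column 1) and equate Σ ρ_i t_i down to z_c; mantle fills any gap and the z_c terms cancel.
Column 1: 3450×2.19 + 9350×2.83 + 15600×2.85 + (z_c − 28400)×3.36
Column 2: 2170×0 + 8870×2.69 + x×2.97 + (z_c − 2170 − 8870 − x)×3.36
The z_c×3.36 term appears on both sides and cancels. Collect the known terms of each column as K = Σ(ρt)_known − 3.36 × (depth of known layers): K_1 = 78476 − 3.36×28400 = −16948; K_2 = 23860.3 − 3.36×(2170 + 8870) = −13234.1.
Balance: K_1 = K_2 − x×(3.36 − 2.97), so x = (K_2 − K_1)/(3.36 − 2.97) = 3713.9/0.39 = 9520 m.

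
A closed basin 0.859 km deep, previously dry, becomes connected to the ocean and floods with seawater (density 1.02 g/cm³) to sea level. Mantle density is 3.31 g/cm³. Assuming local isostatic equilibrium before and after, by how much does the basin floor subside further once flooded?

0.383 km

After flooding the water column is d + s deep. Its weight must equal the weight of mantle displaced by the extra subsidence s: (d + s) ρ_w = s ρ_m.
s = d ρ_w / (ρ_m − ρ_w) = 0.859 km × 1.02/(3.31 − 1.02) = 0.383 km.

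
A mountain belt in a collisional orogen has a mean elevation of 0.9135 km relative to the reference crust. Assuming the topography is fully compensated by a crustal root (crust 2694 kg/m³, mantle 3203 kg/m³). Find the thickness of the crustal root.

4.83 km

In Airy isostatic equilibrium: the weight of the topography is balanced by the buoyancy of the root, ρ_c h = (ρ_m − ρ_c) r.
r = h · ρ_c / (ρ_m − ρ_c) = 0.9135 km × 2694 / (3203 − 2694) = 4.83 km.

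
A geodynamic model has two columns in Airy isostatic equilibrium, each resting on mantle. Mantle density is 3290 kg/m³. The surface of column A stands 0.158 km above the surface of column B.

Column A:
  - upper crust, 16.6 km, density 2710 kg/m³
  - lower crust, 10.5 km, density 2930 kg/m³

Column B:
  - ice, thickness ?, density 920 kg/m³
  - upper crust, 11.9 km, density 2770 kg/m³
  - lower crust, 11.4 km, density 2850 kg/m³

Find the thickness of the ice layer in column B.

Take the compensation level at the base of the deeper column (depth z_c below the surface of column A) and equate Σ ρ_i t_i down to z_c; mantle fills any gap and the z_c terms cancel.
Column A: 16.6×2710 + 10.5×2930 + (z_c − 27.1)×3290
Column B: 0.158×0 + x×920 + 11.9×2770 + 11.4×2850 + (z_c − 0.158 − 23.3 − x)×3290
The z_c×3290 term appears on both sides and cancels. Collect the known terms of each column as K = Σ(ρt)_known − 3290 × (depth of known layers): K_A = 75751 − 3290×27.1 = −13408; K_B = 65453 − 3290×(0.158 + 23.3) = −11723.82.
Balance: K_A = K_B − x×(3290 − 920), so x = (K_B − K_A)/(3290 − 920) = 1684.18/2370 = 0.711 km.

0.711 km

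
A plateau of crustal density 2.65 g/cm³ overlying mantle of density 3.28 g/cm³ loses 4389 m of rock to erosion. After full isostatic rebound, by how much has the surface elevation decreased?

Rebound u = e ρ_c/ρ_m = 4389 m × 2.65/3.28 = 3546 m.
Net surface drop = e − u = 4389 m − 3546 m = e (ρ_m − ρ_c)/ρ_m = 843 m.

843 m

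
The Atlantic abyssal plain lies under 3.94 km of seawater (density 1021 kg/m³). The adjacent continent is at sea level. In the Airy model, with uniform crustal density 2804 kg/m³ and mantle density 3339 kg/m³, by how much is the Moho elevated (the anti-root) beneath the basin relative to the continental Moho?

13.1 km

Balancing pressure at the compensation depth: replacing crust with seawater at the top is compensated by replacing crust with mantle at the base: d (ρ_c − ρ_w) = a (ρ_m − ρ_c).
a = d (ρ_c − ρ_w)/(ρ_m − ρ_c) = 3.94 km × 1783/535 = 13.1 km.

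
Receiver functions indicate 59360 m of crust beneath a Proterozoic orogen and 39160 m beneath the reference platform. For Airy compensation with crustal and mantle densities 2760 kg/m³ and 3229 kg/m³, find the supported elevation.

Excess crust Δ = 59360 m − 39160 m = 20200 m, split between elevation h and root r with h + r = Δ.
Airy balance ρ_c h = (ρ_m − ρ_c) r gives r = h ρ_c/(ρ_m − ρ_c), so h (1 + ρ_c/(ρ_m − ρ_c)) = Δ, i.e. h = Δ (ρ_m − ρ_c)/ρ_m.
h = 20200 m × 469/3229 = 2930 m.

2930 m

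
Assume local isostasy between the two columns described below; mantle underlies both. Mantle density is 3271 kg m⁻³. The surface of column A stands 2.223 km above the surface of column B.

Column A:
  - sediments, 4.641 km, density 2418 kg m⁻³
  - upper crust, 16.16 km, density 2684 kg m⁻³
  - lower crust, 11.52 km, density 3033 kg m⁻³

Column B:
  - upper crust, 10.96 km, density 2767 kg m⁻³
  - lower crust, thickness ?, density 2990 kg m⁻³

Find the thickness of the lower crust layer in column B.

Take the compensation level at the base of the deeper column (depth z_c below the surface of column A) and equate Σ ρ_i t_i down to z_c; mantle fills any gap and the z_c terms cancel.
Column A: 4.641×2418 + 16.16×2684 + 11.52×3033 + (z_c − 32.321)×3271
Column B: 2.223×0 + 10.96×2767 + x×2990 + (z_c − 2.223 − 10.96 − x)×3271
The z_c×3271 term appears on both sides and cancels. Collect the known terms of each column as K = Σ(ρt)_known − 3271 × (depth of known layers): K_A = 89535.538 − 3271×32.321 = −16186.453; K_B = 30326.32 − 3271×(2.223 + 10.96) = −12795.273.
Balance: K_A = K_B − x×(3271 − 2990), so x = (K_B − K_A)/(3271 − 2990) = 3391.18/281 = 12.1 km.

12.1 km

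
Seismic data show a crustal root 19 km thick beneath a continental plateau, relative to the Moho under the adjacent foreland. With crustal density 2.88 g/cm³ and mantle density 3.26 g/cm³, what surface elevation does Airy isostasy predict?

In Airy isostatic equilibrium: ρ_c h = (ρ_m − ρ_c) r.
h = r (ρ_m − ρ_c) / ρ_c = 19 km × (3.26 − 2.88) / 2.88 = 2.51 km.

2.51 km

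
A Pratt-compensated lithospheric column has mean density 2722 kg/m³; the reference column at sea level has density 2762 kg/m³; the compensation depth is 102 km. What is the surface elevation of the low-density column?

1.5 km

ρ_ref D = ρ (D + h) → h = D (ρ_ref − ρ)/ρ.
h = 102 km × (2762 − 2722)/2722 = 1.5 km.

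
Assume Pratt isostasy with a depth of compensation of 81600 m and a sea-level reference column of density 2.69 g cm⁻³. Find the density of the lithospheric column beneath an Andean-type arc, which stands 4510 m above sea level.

Pratt balance: ρ_ref D = ρ (D + h).
ρ = ρ_ref D/(D + h) = 2.69 × 81600 m/(81600 m + 4510 m) = 2.55 g cm⁻³.

2.55 g cm⁻³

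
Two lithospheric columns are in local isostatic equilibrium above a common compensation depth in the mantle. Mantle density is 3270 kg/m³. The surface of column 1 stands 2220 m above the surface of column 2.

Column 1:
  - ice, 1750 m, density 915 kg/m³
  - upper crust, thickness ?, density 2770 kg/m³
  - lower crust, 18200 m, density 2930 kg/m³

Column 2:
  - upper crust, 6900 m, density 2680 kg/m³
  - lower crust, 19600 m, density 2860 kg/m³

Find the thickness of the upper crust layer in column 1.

Take the compensation level at the base of the deeper column (depth z_c below the surface of column 1) and equate Σ ρ_i t_i down to z_c; mantle fills any gap and the z_c terms cancel.
Column 1: 1750×915 + x×2770 + 18200×2930 + (z_c − 19950 − x)×3270
Column 2: 2220×0 + 6900×2680 + 19600×2860 + (z_c − 2220 − 26500)×3270
The z_c×3270 term appears on both sides and cancels. Collect the known terms of each column as K = Σ(ρt)_known − 3270 × (depth of known layers): K_1 = 54927250 − 3270×19950 = −10309250; K_2 = 74548000 − 3270×(2220 + 26500) = −19366400.
Balance: K_1 − x×(3270 − 2770) = K_2, so x = (K_1 − K_2)/(3270 − 2770) = 9057150/500 = 18100 m.

18100 m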